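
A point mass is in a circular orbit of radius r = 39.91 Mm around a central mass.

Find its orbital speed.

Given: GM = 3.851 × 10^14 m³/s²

Convert to SI: r = 39.91 Mm = 3.991e+07 m.
For a circular orbit, gravity supplies the centripetal force, so v = √(GM / r).
v = √(3.851e+14 / 3.991e+07) m/s ≈ 3106 m/s = 3.106 km/s.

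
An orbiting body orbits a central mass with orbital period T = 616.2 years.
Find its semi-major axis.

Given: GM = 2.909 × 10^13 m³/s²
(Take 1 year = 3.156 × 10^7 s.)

Convert to SI: T = 616.2 years = 1.94473e+10 s.
Invert Kepler's third law: a = (GM · T² / (4π²))^(1/3).
Substituting T = 1.94473e+10 s and GM = 2.909e+13 m³/s²:
a = (2.909e+13 · (1.94473e+10)² / (4π²))^(1/3) m
a ≈ 6.532e+10 m = 6.532 × 10^10 m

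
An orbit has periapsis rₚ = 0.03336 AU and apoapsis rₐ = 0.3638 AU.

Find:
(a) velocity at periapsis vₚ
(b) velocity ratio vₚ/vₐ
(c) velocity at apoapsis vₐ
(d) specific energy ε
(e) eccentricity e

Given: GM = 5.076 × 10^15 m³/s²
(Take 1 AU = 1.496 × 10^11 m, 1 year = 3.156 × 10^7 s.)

Convert to SI: rₚ = 0.03336 AU = 4.99066e+09 m; rₐ = 0.3638 AU = 5.44245e+10 m.
(a) With a = (rₚ + rₐ)/2 = 2.97076e+10 m, vₚ = √(GM (2/rₚ − 1/a)) = √(5.076e+15 · (2/4.99066e+09 − 1/2.97076e+10)) m/s ≈ 1365 m/s
(b) Conservation of angular momentum (rₚvₚ = rₐvₐ) gives vₚ/vₐ = rₐ/rₚ = 5.44245e+10/4.99066e+09 ≈ 10.91
(c) With a = (rₚ + rₐ)/2 = 2.97076e+10 m, vₐ = √(GM (2/rₐ − 1/a)) = √(5.076e+15 · (2/5.44245e+10 − 1/2.97076e+10)) m/s ≈ 125.2 m/s
(d) With a = (rₚ + rₐ)/2 = 2.97076e+10 m, ε = −GM/(2a) = −5.076e+15/(2 · 2.97076e+10) J/kg ≈ -8.543e+04 J/kg
(e) e = (rₐ − rₚ)/(rₐ + rₚ) = (5.44245e+10 − 4.99066e+09)/(5.44245e+10 + 4.99066e+09) ≈ 0.832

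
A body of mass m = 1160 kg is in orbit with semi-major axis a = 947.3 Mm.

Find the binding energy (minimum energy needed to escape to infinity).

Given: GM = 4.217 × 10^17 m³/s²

Convert to SI: a = 947.3 Mm = 9.473e+08 m.
Total orbital energy is E = −GMm/(2a); binding energy is E_bind = −E = GMm/(2a).
E_bind = 4.217e+17 · 1160 / (2 · 9.473e+08) J ≈ 2.582e+11 J = 258.2 GJ.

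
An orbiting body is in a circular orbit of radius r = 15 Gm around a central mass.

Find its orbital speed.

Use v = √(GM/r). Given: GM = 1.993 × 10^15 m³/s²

Convert to SI: r = 15 Gm = 1.5e+10 m.
For a circular orbit, gravity supplies the centripetal force, so v = √(GM / r).
v = √(1.993e+15 / 1.5e+10) m/s ≈ 364.5 m/s = 364.5 m/s.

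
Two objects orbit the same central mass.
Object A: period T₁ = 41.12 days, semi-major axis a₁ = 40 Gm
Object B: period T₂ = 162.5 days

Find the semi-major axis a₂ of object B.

Convert to SI: T₁ = 41.12 days = 3.55277e+06 s; a₁ = 40 Gm = 4e+10 m; T₂ = 162.5 days = 1.404e+07 s.
Kepler's third law: (T₁/T₂)² = (a₁/a₂)³ ⇒ a₂ = a₁ · (T₂/T₁)^(2/3).
T₂/T₁ = 1.404e+07 / 3.55277e+06 = 3.95185.
a₂ = 4e+10 · (3.95185)^(2/3) m ≈ 9.998e+10 m = 99.98 Gm.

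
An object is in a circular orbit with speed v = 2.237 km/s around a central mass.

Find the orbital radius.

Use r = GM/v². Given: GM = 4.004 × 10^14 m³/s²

Convert to SI: v = 2.237 km/s = 2237 m/s.
For a circular orbit, v² = GM / r, so r = GM / v².
r = 4.004e+14 / (2237)² m ≈ 8.001e+07 m = 80.01 Mm.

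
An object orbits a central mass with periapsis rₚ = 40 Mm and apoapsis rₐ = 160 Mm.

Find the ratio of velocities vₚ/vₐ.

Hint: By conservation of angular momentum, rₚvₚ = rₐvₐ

Convert to SI: rₚ = 40 Mm = 4e+07 m; rₐ = 160 Mm = 1.6e+08 m.
Conservation of angular momentum gives rₚvₚ = rₐvₐ, so vₚ/vₐ = rₐ/rₚ.
vₚ/vₐ = 1.6e+08 / 4e+07 ≈ 4.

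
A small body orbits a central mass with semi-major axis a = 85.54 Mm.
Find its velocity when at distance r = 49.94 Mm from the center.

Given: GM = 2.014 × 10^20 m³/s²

Convert to SI: a = 85.54 Mm = 8.554e+07 m; r = 49.94 Mm = 4.994e+07 m.
Vis-viva: v = √(GM · (2/r − 1/a)).
2/r − 1/a = 2/4.994e+07 − 1/8.554e+07 = 2.83576e-08 m⁻¹.
v = √(2.014e+20 · 2.83576e-08) m/s ≈ 2.39e+06 m/s = 2390 km/s.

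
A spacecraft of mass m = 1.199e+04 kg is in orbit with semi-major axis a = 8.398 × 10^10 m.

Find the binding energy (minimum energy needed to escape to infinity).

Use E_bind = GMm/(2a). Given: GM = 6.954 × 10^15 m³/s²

Total orbital energy is E = −GMm/(2a); binding energy is E_bind = −E = GMm/(2a).
E_bind = 6.954e+15 · 1.199e+04 / (2 · 8.398e+10) J ≈ 4.964e+08 J = 496.4 MJ.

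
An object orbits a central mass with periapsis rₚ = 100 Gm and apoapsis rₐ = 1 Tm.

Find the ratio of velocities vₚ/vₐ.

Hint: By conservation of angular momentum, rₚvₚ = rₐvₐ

Convert to SI: rₚ = 100 Gm = 1e+11 m; rₐ = 1 Tm = 1e+12 m.
Conservation of angular momentum gives rₚvₚ = rₐvₐ, so vₚ/vₐ = rₐ/rₚ.
vₚ/vₐ = 1e+12 / 1e+11 ≈ 10.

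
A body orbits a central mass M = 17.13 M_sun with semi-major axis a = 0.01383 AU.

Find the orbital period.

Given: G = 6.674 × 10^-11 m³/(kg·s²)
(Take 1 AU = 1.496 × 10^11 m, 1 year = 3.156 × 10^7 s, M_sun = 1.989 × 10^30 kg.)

Convert to SI: a = 0.01383 AU = 2.06897e+09 m; M = 17.13 M_sun = 3.40716e+31 kg.
GM = G · M = 6.674e-11 · 3.40716e+31 = 2.27394e+21 m³/s².
Kepler's third law: T = 2π √(a³ / GM).
Substituting a = 2.06897e+09 m and GM = 2.27394e+21 m³/s²:
T = 2π √((2.06897e+09)³ / 2.27394e+21) s
T ≈ 1.24e+04 s = 0.0003929 years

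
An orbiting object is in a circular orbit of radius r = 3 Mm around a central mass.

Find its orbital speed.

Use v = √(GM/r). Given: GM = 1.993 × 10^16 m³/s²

Convert to SI: r = 3 Mm = 3e+06 m.
For a circular orbit, gravity supplies the centripetal force, so v = √(GM / r).
v = √(1.993e+16 / 3e+06) m/s ≈ 8.151e+04 m/s = 81.51 km/s.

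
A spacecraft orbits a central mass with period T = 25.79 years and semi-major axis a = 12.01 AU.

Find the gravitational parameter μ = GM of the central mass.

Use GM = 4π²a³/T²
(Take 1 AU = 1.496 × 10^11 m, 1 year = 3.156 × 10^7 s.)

Convert to SI: T = 25.79 years = 8.13932e+08 s; a = 12.01 AU = 1.7967e+12 m.
GM = 4π² · a³ / T².
GM = 4π² · (1.7967e+12)³ / (8.13932e+08)² m³/s² ≈ 3.456e+20 m³/s² = 3.456 × 10^20 m³/s².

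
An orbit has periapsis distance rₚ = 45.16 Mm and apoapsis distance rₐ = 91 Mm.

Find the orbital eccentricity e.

Convert to SI: rₚ = 45.16 Mm = 4.516e+07 m; rₐ = 91 Mm = 9.1e+07 m.
e = (rₐ − rₚ) / (rₐ + rₚ).
e = (9.1e+07 − 4.516e+07) / (9.1e+07 + 4.516e+07) = 4.584e+07 / 1.3616e+08 ≈ 0.3367.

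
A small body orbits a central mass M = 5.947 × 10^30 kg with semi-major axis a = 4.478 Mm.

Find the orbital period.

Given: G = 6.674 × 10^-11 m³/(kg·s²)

Convert to SI: a = 4.478 Mm = 4.478e+06 m.
GM = G · M = 6.674e-11 · 5.947e+30 = 3.96903e+20 m³/s².
Kepler's third law: T = 2π √(a³ / GM).
Substituting a = 4.478e+06 m and GM = 3.96903e+20 m³/s²:
T = 2π √((4.478e+06)³ / 3.96903e+20) s
T ≈ 2.989 s = 2.989 seconds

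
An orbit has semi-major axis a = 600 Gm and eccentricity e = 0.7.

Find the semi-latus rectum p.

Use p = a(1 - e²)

Convert to SI: a = 600 Gm = 6e+11 m.
p = a (1 − e²).
p = 6e+11 · (1 − (0.7)²) = 6e+11 · 0.51 ≈ 3.06e+11 m = 306 Gm.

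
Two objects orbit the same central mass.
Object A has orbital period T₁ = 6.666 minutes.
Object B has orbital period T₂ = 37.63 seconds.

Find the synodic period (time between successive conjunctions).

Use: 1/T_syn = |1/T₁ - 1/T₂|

Convert to SI: T₁ = 6.666 minutes = 399.96 s.
T_syn = |T₁ · T₂ / (T₁ − T₂)|.
T_syn = |399.96 · 37.63 / (399.96 − 37.63)| s ≈ 41.54 s = 41.54 seconds.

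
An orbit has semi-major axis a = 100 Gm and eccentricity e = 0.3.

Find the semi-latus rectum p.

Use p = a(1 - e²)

Convert to SI: a = 100 Gm = 1e+11 m.
p = a (1 − e²).
p = 1e+11 · (1 − (0.3)²) = 1e+11 · 0.91 ≈ 9.1e+10 m = 91 Gm.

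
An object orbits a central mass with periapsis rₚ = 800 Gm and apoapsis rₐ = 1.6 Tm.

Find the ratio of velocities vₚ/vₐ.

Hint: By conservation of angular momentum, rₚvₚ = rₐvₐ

Convert to SI: rₚ = 800 Gm = 8e+11 m; rₐ = 1.6 Tm = 1.6e+12 m.
Conservation of angular momentum gives rₚvₚ = rₐvₐ, so vₚ/vₐ = rₐ/rₚ.
vₚ/vₐ = 1.6e+12 / 8e+11 ≈ 2.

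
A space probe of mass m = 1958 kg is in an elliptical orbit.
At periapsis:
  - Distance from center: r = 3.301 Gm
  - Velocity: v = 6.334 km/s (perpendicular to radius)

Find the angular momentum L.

Convert to SI: r = 3.301 Gm = 3.301e+09 m; v = 6.334 km/s = 6334 m/s.
Since v is perpendicular to r, L = m · v · r.
L = 1958 · 6334 · 3.301e+09 kg·m²/s ≈ 4.094e+16 kg·m²/s.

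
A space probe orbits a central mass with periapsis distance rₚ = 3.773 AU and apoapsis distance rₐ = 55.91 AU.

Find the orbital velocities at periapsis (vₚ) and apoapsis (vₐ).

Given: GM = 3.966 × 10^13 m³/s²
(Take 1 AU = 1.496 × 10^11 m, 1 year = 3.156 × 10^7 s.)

Convert to SI: rₚ = 3.773 AU = 5.64441e+11 m; rₐ = 55.91 AU = 8.36414e+12 m.
Use the vis-viva equation v² = GM(2/r − 1/a) with a = (rₚ + rₐ)/2 = (5.64441e+11 + 8.36414e+12)/2 = 4.46429e+12 m.
vₚ = √(GM · (2/rₚ − 1/a)) = √(3.966e+13 · (2/5.64441e+11 − 1/4.46429e+12)) m/s ≈ 11.47 m/s = 0.002421 AU/year.
vₐ = √(GM · (2/rₐ − 1/a)) = √(3.966e+13 · (2/8.36414e+12 − 1/4.46429e+12)) m/s ≈ 0.7743 m/s = 0.0001633 AU/year.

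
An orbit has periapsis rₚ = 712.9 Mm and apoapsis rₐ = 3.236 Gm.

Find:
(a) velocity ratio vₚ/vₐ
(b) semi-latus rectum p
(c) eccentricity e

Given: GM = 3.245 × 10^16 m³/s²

Convert to SI: rₚ = 712.9 Mm = 7.129e+08 m; rₐ = 3.236 Gm = 3.236e+09 m.
(a) Conservation of angular momentum (rₚvₚ = rₐvₐ) gives vₚ/vₐ = rₐ/rₚ = 3.236e+09/7.129e+08 ≈ 4.539
(b) From a = (rₚ + rₐ)/2 = 1.97445e+09 m and e = (rₐ − rₚ)/(rₐ + rₚ) = 0.638937, p = a(1 − e²) = 1.97445e+09 · (1 − (0.638937)²) ≈ 1.168e+09 m
(c) e = (rₐ − rₚ)/(rₐ + rₚ) = (3.236e+09 − 7.129e+08)/(3.236e+09 + 7.129e+08) ≈ 0.6389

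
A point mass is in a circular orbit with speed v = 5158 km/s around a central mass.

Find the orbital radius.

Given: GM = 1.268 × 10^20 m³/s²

Convert to SI: v = 5158 km/s = 5.158e+06 m/s.
For a circular orbit, v² = GM / r, so r = GM / v².
r = 1.268e+20 / (5.158e+06)² m ≈ 4.766e+06 m = 4.766 × 10^6 m.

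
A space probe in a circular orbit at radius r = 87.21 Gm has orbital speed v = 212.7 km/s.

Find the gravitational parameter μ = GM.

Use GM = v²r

Convert to SI: r = 87.21 Gm = 8.721e+10 m; v = 212.7 km/s = 212700 m/s.
For a circular orbit v² = GM/r, so GM = v² · r.
GM = (212700)² · 8.721e+10 m³/s² ≈ 3.945e+21 m³/s² = 3.945 × 10^21 m³/s².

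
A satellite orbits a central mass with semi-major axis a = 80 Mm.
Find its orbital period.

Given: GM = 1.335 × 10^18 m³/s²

Convert to SI: a = 80 Mm = 8e+07 m.
Kepler's third law: T = 2π √(a³ / GM).
Substituting a = 8e+07 m and GM = 1.335e+18 m³/s²:
T = 2π √((8e+07)³ / 1.335e+18) s
T ≈ 3891 s = 1.081 hours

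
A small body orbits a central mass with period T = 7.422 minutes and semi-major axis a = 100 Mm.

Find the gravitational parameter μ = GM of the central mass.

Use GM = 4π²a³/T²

Convert to SI: T = 7.422 minutes = 445.32 s; a = 100 Mm = 1e+08 m.
GM = 4π² · a³ / T².
GM = 4π² · (1e+08)³ / (445.32)² m³/s² ≈ 1.991e+20 m³/s² = 1.991 × 10^20 m³/s².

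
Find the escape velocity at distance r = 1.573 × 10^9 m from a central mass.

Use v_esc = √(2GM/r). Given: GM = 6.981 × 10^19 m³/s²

Escape velocity comes from setting total energy to zero: ½v² − GM/r = 0 ⇒ v_esc = √(2GM / r).
v_esc = √(2 · 6.981e+19 / 1.573e+09) m/s ≈ 2.979e+05 m/s = 297.9 km/s.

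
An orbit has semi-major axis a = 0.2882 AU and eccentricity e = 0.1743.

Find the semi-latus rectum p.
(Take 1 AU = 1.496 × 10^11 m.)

Convert to SI: a = 0.2882 AU = 4.31147e+10 m.
p = a (1 − e²).
p = 4.31147e+10 · (1 − (0.1743)²) = 4.31147e+10 · 0.96962 ≈ 4.18e+10 m = 0.2794 AU.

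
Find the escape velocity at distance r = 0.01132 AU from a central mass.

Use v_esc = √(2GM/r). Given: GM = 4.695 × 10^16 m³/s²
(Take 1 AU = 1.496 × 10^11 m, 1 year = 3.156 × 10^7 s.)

Convert to SI: r = 0.01132 AU = 1.69347e+09 m.
Escape velocity comes from setting total energy to zero: ½v² − GM/r = 0 ⇒ v_esc = √(2GM / r).
v_esc = √(2 · 4.695e+16 / 1.69347e+09) m/s ≈ 7446 m/s = 1.571 AU/year.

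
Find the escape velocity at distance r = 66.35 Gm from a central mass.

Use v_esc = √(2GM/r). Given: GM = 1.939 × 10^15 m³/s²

Convert to SI: r = 66.35 Gm = 6.635e+10 m.
Escape velocity comes from setting total energy to zero: ½v² − GM/r = 0 ⇒ v_esc = √(2GM / r).
v_esc = √(2 · 1.939e+15 / 6.635e+10) m/s ≈ 241.8 m/s = 241.8 m/s.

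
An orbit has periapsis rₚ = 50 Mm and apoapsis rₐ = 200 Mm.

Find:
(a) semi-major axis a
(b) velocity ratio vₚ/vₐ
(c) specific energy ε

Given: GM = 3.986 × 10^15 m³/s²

Convert to SI: rₚ = 50 Mm = 5e+07 m; rₐ = 200 Mm = 2e+08 m.
(a) a = (rₚ + rₐ)/2 = (5e+07 + 2e+08)/2 ≈ 1.25e+08 m
(b) Conservation of angular momentum (rₚvₚ = rₐvₐ) gives vₚ/vₐ = rₐ/rₚ = 2e+08/5e+07 ≈ 4
(c) With a = (rₚ + rₐ)/2 = 1.25e+08 m, ε = −GM/(2a) = −3.986e+15/(2 · 1.25e+08) J/kg ≈ -1.594e+07 J/kg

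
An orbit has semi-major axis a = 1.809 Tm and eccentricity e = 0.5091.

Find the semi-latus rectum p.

Convert to SI: a = 1.809 Tm = 1.809e+12 m.
p = a (1 − e²).
p = 1.809e+12 · (1 − (0.5091)²) = 1.809e+12 · 0.740817 ≈ 1.34e+12 m = 1.34 Tm.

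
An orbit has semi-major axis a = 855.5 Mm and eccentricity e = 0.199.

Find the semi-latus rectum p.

Convert to SI: a = 855.5 Mm = 8.555e+08 m.
p = a (1 − e²).
p = 8.555e+08 · (1 − (0.199)²) = 8.555e+08 · 0.960399 ≈ 8.216e+08 m = 821.6 Mm.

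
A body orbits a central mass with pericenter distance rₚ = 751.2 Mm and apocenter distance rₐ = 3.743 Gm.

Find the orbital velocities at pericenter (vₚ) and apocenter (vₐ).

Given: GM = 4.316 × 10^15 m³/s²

Convert to SI: rₚ = 751.2 Mm = 7.512e+08 m; rₐ = 3.743 Gm = 3.743e+09 m.
Use the vis-viva equation v² = GM(2/r − 1/a) with a = (rₚ + rₐ)/2 = (7.512e+08 + 3.743e+09)/2 = 2.2471e+09 m.
vₚ = √(GM · (2/rₚ − 1/a)) = √(4.316e+15 · (2/7.512e+08 − 1/2.2471e+09)) m/s ≈ 3094 m/s = 3.094 km/s.
vₐ = √(GM · (2/rₐ − 1/a)) = √(4.316e+15 · (2/3.743e+09 − 1/2.2471e+09)) m/s ≈ 620.9 m/s = 620.9 m/s.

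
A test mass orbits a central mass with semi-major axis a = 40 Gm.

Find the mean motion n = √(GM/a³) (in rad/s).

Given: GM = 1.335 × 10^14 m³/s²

Convert to SI: a = 40 Gm = 4e+10 m.
n = √(GM / a³).
n = √(1.335e+14 / (4e+10)³) rad/s ≈ 1.444e-09 rad/s.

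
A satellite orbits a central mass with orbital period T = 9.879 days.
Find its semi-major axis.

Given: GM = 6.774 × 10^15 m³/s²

Convert to SI: T = 9.879 days = 853546 s.
Invert Kepler's third law: a = (GM · T² / (4π²))^(1/3).
Substituting T = 853546 s and GM = 6.774e+15 m³/s²:
a = (6.774e+15 · (853546)² / (4π²))^(1/3) m
a ≈ 5e+08 m = 500 Mm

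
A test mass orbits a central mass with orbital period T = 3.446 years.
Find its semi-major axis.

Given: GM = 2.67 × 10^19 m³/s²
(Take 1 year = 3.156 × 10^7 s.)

Convert to SI: T = 3.446 years = 1.08756e+08 s.
Invert Kepler's third law: a = (GM · T² / (4π²))^(1/3).
Substituting T = 1.08756e+08 s and GM = 2.67e+19 m³/s²:
a = (2.67e+19 · (1.08756e+08)² / (4π²))^(1/3) m
a ≈ 2e+11 m = 200 Gm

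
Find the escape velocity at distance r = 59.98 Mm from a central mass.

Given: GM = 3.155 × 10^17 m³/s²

Convert to SI: r = 59.98 Mm = 5.998e+07 m.
Escape velocity comes from setting total energy to zero: ½v² − GM/r = 0 ⇒ v_esc = √(2GM / r).
v_esc = √(2 · 3.155e+17 / 5.998e+07) m/s ≈ 1.026e+05 m/s = 102.6 km/s.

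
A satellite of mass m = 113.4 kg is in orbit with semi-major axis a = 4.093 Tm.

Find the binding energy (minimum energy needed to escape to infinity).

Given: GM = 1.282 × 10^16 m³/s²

Convert to SI: a = 4.093 Tm = 4.093e+12 m.
Total orbital energy is E = −GMm/(2a); binding energy is E_bind = −E = GMm/(2a).
E_bind = 1.282e+16 · 113.4 / (2 · 4.093e+12) J ≈ 1.776e+05 J = 177.6 kJ.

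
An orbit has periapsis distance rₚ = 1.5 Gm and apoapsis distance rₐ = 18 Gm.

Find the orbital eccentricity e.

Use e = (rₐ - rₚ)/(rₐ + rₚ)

Convert to SI: rₚ = 1.5 Gm = 1.5e+09 m; rₐ = 18 Gm = 1.8e+10 m.
e = (rₐ − rₚ) / (rₐ + rₚ).
e = (1.8e+10 − 1.5e+09) / (1.8e+10 + 1.5e+09) = 1.65e+10 / 1.95e+10 ≈ 0.8462.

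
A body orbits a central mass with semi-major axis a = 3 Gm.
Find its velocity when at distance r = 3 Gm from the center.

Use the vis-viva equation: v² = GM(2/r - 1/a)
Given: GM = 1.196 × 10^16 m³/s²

Convert to SI: a = 3 Gm = 3e+09 m; r = 3 Gm = 3e+09 m.
Vis-viva: v = √(GM · (2/r − 1/a)).
2/r − 1/a = 2/3e+09 − 1/3e+09 = 3.33333e-10 m⁻¹.
v = √(1.196e+16 · 3.33333e-10) m/s ≈ 1997 m/s = 1.997 km/s.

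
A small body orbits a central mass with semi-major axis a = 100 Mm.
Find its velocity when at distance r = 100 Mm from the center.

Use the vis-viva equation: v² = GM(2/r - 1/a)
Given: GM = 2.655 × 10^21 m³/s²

Convert to SI: a = 100 Mm = 1e+08 m; r = 100 Mm = 1e+08 m.
Vis-viva: v = √(GM · (2/r − 1/a)).
2/r − 1/a = 2/1e+08 − 1/1e+08 = 1e-08 m⁻¹.
v = √(2.655e+21 · 1e-08) m/s ≈ 5.153e+06 m/s = 5153 km/s.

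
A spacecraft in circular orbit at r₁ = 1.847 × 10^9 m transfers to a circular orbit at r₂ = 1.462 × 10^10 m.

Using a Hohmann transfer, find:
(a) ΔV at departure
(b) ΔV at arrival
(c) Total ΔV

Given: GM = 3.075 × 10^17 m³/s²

Transfer semi-major axis: a_t = (r₁ + r₂)/2 = (1.847e+09 + 1.462e+10)/2 = 8.2335e+09 m.
Circular speeds: v₁ = √(GM/r₁) = 12903 m/s, v₂ = √(GM/r₂) = 4586.16 m/s.
Transfer speeds (vis-viva v² = GM(2/r − 1/a_t)): v₁ᵗ = 17193.7 m/s, v₂ᵗ = 2172.15 m/s.
(a) ΔV₁ = |v₁ᵗ − v₁| ≈ 4291 m/s = 4.291 km/s.
(b) ΔV₂ = |v₂ − v₂ᵗ| ≈ 2414 m/s = 2.414 km/s.
(c) ΔV_total = ΔV₁ + ΔV₂ ≈ 6705 m/s = 6.705 km/s.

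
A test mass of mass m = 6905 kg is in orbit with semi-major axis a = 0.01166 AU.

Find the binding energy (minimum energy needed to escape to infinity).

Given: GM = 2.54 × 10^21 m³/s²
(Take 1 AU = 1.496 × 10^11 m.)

Convert to SI: a = 0.01166 AU = 1.74434e+09 m.
Total orbital energy is E = −GMm/(2a); binding energy is E_bind = −E = GMm/(2a).
E_bind = 2.54e+21 · 6905 / (2 · 1.74434e+09) J ≈ 5.027e+15 J = 5.027 PJ.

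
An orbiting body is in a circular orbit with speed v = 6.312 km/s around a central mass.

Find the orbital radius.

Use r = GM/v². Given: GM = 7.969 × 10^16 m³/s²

Convert to SI: v = 6.312 km/s = 6312 m/s.
For a circular orbit, v² = GM / r, so r = GM / v².
r = 7.969e+16 / (6312)² m ≈ 2e+09 m = 2 Gm.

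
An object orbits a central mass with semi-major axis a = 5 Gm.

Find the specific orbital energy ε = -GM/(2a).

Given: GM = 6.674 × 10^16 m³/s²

Convert to SI: a = 5 Gm = 5e+09 m.
ε = −GM / (2a).
ε = −6.674e+16 / (2 · 5e+09) J/kg ≈ -6.674e+06 J/kg = -6.674 MJ/kg.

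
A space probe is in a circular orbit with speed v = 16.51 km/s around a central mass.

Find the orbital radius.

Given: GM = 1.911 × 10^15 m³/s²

Convert to SI: v = 16.51 km/s = 16510 m/s.
For a circular orbit, v² = GM / r, so r = GM / v².
r = 1.911e+15 / (16510)² m ≈ 7.011e+06 m = 7.011 × 10^6 m.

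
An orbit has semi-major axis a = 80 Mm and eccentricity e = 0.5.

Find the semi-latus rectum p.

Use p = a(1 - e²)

Convert to SI: a = 80 Mm = 8e+07 m.
p = a (1 − e²).
p = 8e+07 · (1 − (0.5)²) = 8e+07 · 0.75 ≈ 6e+07 m = 60 Mm.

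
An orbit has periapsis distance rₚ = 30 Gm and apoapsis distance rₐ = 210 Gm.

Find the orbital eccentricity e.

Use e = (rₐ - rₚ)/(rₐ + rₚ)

Convert to SI: rₚ = 30 Gm = 3e+10 m; rₐ = 210 Gm = 2.1e+11 m.
e = (rₐ − rₚ) / (rₐ + rₚ).
e = (2.1e+11 − 3e+10) / (2.1e+11 + 3e+10) = 1.8e+11 / 2.4e+11 ≈ 0.75.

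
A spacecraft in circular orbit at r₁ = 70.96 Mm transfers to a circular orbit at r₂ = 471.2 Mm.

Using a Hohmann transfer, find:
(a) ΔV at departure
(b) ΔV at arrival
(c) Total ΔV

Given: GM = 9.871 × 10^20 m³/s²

Convert to SI: r₁ = 70.96 Mm = 7.096e+07 m; r₂ = 471.2 Mm = 4.712e+08 m.
Transfer semi-major axis: a_t = (r₁ + r₂)/2 = (7.096e+07 + 4.712e+08)/2 = 2.7108e+08 m.
Circular speeds: v₁ = √(GM/r₁) = 3.7297e+06 m/s, v₂ = √(GM/r₂) = 1.44736e+06 m/s.
Transfer speeds (vis-viva v² = GM(2/r − 1/a_t)): v₁ᵗ = 4.91731e+06 m/s, v₂ᵗ = 740519 m/s.
(a) ΔV₁ = |v₁ᵗ − v₁| ≈ 1.188e+06 m/s = 1188 km/s.
(b) ΔV₂ = |v₂ − v₂ᵗ| ≈ 7.068e+05 m/s = 706.8 km/s.
(c) ΔV_total = ΔV₁ + ΔV₂ ≈ 1.894e+06 m/s = 1894 km/s.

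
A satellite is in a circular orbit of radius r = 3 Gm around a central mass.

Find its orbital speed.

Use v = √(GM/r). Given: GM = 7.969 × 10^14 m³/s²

Convert to SI: r = 3 Gm = 3e+09 m.
For a circular orbit, gravity supplies the centripetal force, so v = √(GM / r).
v = √(7.969e+14 / 3e+09) m/s ≈ 515.4 m/s = 515.4 m/s.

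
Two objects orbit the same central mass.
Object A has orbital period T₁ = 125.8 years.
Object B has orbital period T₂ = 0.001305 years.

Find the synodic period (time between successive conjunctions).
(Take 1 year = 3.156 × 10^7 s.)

Convert to SI: T₁ = 125.8 years = 3.97025e+09 s; T₂ = 0.001305 years = 41185.8 s.
T_syn = |T₁ · T₂ / (T₁ − T₂)|.
T_syn = |3.97025e+09 · 41185.8 / (3.97025e+09 − 41185.8)| s ≈ 4.119e+04 s = 0.001305 years.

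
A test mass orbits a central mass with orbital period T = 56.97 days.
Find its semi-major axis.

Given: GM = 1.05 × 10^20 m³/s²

Convert to SI: T = 56.97 days = 4.92221e+06 s.
Invert Kepler's third law: a = (GM · T² / (4π²))^(1/3).
Substituting T = 4.92221e+06 s and GM = 1.05e+20 m³/s²:
a = (1.05e+20 · (4.92221e+06)² / (4π²))^(1/3) m
a ≈ 4.009e+10 m = 4.009 × 10^10 m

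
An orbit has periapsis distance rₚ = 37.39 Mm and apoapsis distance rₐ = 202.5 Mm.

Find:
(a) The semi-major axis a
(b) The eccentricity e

Convert to SI: rₚ = 37.39 Mm = 3.739e+07 m; rₐ = 202.5 Mm = 2.025e+08 m.
(a) a = (rₚ + rₐ) / 2 = (3.739e+07 + 2.025e+08) / 2 ≈ 1.199e+08 m = 119.9 Mm.
(b) e = (rₐ − rₚ) / (rₐ + rₚ) = (2.025e+08 − 3.739e+07) / (2.025e+08 + 3.739e+07) ≈ 0.6883.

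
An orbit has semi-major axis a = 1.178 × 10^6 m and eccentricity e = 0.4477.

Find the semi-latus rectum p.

p = a (1 − e²).
p = 1.178e+06 · (1 − (0.4477)²) = 1.178e+06 · 0.799565 ≈ 9.419e+05 m = 9.419 × 10^5 m.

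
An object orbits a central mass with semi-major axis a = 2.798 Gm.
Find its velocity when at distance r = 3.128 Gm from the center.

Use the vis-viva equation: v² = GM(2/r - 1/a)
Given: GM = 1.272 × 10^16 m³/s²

Convert to SI: a = 2.798 Gm = 2.798e+09 m; r = 3.128 Gm = 3.128e+09 m.
Vis-viva: v = √(GM · (2/r − 1/a)).
2/r − 1/a = 2/3.128e+09 − 1/2.798e+09 = 2.81988e-10 m⁻¹.
v = √(1.272e+16 · 2.81988e-10) m/s ≈ 1894 m/s = 1.894 km/s.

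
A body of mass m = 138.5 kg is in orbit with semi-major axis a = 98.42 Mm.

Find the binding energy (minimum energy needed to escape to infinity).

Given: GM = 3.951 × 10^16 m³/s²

Convert to SI: a = 98.42 Mm = 9.842e+07 m.
Total orbital energy is E = −GMm/(2a); binding energy is E_bind = −E = GMm/(2a).
E_bind = 3.951e+16 · 138.5 / (2 · 9.842e+07) J ≈ 2.78e+10 J = 27.8 GJ.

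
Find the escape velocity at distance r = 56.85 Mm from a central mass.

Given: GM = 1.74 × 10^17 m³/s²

Convert to SI: r = 56.85 Mm = 5.685e+07 m.
Escape velocity comes from setting total energy to zero: ½v² − GM/r = 0 ⇒ v_esc = √(2GM / r).
v_esc = √(2 · 1.74e+17 / 5.685e+07) m/s ≈ 7.824e+04 m/s = 78.24 km/s.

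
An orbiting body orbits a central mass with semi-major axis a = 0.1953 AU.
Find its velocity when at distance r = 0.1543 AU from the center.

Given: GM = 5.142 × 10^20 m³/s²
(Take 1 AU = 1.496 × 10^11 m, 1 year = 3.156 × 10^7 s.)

Convert to SI: a = 0.1953 AU = 2.92169e+10 m; r = 0.1543 AU = 2.30833e+10 m.
Vis-viva: v = √(GM · (2/r − 1/a)).
2/r − 1/a = 2/2.30833e+10 − 1/2.92169e+10 = 5.2416e-11 m⁻¹.
v = √(5.142e+20 · 5.2416e-11) m/s ≈ 1.642e+05 m/s = 34.63 AU/year.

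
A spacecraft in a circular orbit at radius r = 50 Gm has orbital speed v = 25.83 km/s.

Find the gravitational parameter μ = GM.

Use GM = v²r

Convert to SI: r = 50 Gm = 5e+10 m; v = 25.83 km/s = 25830 m/s.
For a circular orbit v² = GM/r, so GM = v² · r.
GM = (25830)² · 5e+10 m³/s² ≈ 3.336e+19 m³/s² = 3.336 × 10^19 m³/s².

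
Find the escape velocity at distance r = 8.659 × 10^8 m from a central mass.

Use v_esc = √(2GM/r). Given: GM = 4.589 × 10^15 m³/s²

Escape velocity comes from setting total energy to zero: ½v² − GM/r = 0 ⇒ v_esc = √(2GM / r).
v_esc = √(2 · 4.589e+15 / 8.659e+08) m/s ≈ 3256 m/s = 3.256 km/s.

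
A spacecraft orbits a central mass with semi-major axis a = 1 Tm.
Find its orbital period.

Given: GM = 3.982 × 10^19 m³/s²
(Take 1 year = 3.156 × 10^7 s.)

Convert to SI: a = 1 Tm = 1e+12 m.
Kepler's third law: T = 2π √(a³ / GM).
Substituting a = 1e+12 m and GM = 3.982e+19 m³/s²:
T = 2π √((1e+12)³ / 3.982e+19) s
T ≈ 9.957e+08 s = 31.55 years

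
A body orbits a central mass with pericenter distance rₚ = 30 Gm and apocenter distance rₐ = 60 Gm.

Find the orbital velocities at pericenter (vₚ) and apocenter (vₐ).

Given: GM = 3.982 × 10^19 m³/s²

Convert to SI: rₚ = 30 Gm = 3e+10 m; rₐ = 60 Gm = 6e+10 m.
Use the vis-viva equation v² = GM(2/r − 1/a) with a = (rₚ + rₐ)/2 = (3e+10 + 6e+10)/2 = 4.5e+10 m.
vₚ = √(GM · (2/rₚ − 1/a)) = √(3.982e+19 · (2/3e+10 − 1/4.5e+10)) m/s ≈ 4.207e+04 m/s = 42.07 km/s.
vₐ = √(GM · (2/rₐ − 1/a)) = √(3.982e+19 · (2/6e+10 − 1/4.5e+10)) m/s ≈ 2.103e+04 m/s = 21.03 km/s.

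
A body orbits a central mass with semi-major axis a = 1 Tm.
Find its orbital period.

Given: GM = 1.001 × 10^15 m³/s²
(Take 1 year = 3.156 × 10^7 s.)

Convert to SI: a = 1 Tm = 1e+12 m.
Kepler's third law: T = 2π √(a³ / GM).
Substituting a = 1e+12 m and GM = 1.001e+15 m³/s²:
T = 2π √((1e+12)³ / 1.001e+15) s
T ≈ 1.986e+11 s = 6293 years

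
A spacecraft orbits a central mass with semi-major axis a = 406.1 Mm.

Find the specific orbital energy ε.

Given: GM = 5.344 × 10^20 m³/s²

Convert to SI: a = 406.1 Mm = 4.061e+08 m.
ε = −GM / (2a).
ε = −5.344e+20 / (2 · 4.061e+08) J/kg ≈ -6.58e+11 J/kg = -658 GJ/kg.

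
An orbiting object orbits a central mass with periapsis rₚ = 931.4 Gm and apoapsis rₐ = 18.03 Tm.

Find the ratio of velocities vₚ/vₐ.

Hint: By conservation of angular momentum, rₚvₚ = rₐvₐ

Convert to SI: rₚ = 931.4 Gm = 9.314e+11 m; rₐ = 18.03 Tm = 1.803e+13 m.
Conservation of angular momentum gives rₚvₚ = rₐvₐ, so vₚ/vₐ = rₐ/rₚ.
vₚ/vₐ = 1.803e+13 / 9.314e+11 ≈ 19.36.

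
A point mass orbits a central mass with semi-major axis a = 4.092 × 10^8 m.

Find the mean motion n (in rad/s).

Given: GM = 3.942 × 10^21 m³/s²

n = √(GM / a³).
n = √(3.942e+21 / (4.092e+08)³) rad/s ≈ 0.007585 rad/s.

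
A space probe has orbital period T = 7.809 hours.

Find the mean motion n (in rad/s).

Convert to SI: T = 7.809 hours = 28112.4 s.
n = 2π / T.
n = 2π / 28112.4 s ≈ 0.0002235 rad/s.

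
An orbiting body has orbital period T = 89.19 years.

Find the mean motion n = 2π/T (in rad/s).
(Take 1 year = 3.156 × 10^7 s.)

Convert to SI: T = 89.19 years = 2.81484e+09 s.
n = 2π / T.
n = 2π / 2.81484e+09 s ≈ 2.232e-09 rad/s.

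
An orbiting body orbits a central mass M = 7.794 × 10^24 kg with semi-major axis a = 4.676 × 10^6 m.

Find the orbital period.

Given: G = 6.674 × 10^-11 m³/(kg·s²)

GM = G · M = 6.674e-11 · 7.794e+24 = 5.20172e+14 m³/s².
Kepler's third law: T = 2π √(a³ / GM).
Substituting a = 4.676e+06 m and GM = 5.20172e+14 m³/s²:
T = 2π √((4.676e+06)³ / 5.20172e+14) s
T ≈ 2786 s = 46.43 minutes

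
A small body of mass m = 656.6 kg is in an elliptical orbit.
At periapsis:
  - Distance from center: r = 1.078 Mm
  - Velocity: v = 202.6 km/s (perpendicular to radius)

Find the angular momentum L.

Convert to SI: r = 1.078 Mm = 1.078e+06 m; v = 202.6 km/s = 202600 m/s.
Since v is perpendicular to r, L = m · v · r.
L = 656.6 · 202600 · 1.078e+06 kg·m²/s ≈ 1.434e+14 kg·m²/s.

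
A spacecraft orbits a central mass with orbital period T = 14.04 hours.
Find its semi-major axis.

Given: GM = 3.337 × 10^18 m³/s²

Convert to SI: T = 14.04 hours = 50544 s.
Invert Kepler's third law: a = (GM · T² / (4π²))^(1/3).
Substituting T = 50544 s and GM = 3.337e+18 m³/s²:
a = (3.337e+18 · (50544)² / (4π²))^(1/3) m
a ≈ 5.999e+08 m = 599.9 Mm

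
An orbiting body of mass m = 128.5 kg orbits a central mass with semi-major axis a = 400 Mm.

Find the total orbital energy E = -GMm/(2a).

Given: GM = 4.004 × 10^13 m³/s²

Convert to SI: a = 400 Mm = 4e+08 m.
E = −GMm / (2a).
E = −4.004e+13 · 128.5 / (2 · 4e+08) J ≈ -6.431e+06 J = -6.431 MJ.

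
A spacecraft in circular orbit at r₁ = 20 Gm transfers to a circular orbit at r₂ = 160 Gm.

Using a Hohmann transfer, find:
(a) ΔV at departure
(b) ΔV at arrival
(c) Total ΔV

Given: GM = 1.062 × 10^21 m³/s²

Convert to SI: r₁ = 20 Gm = 2e+10 m; r₂ = 160 Gm = 1.6e+11 m.
Transfer semi-major axis: a_t = (r₁ + r₂)/2 = (2e+10 + 1.6e+11)/2 = 9e+10 m.
Circular speeds: v₁ = √(GM/r₁) = 230434 m/s, v₂ = √(GM/r₂) = 81470.9 m/s.
Transfer speeds (vis-viva v² = GM(2/r − 1/a_t)): v₁ᵗ = 307246 m/s, v₂ᵗ = 38405.7 m/s.
(a) ΔV₁ = |v₁ᵗ − v₁| ≈ 7.681e+04 m/s = 76.81 km/s.
(b) ΔV₂ = |v₂ − v₂ᵗ| ≈ 4.307e+04 m/s = 43.07 km/s.
(c) ΔV_total = ΔV₁ + ΔV₂ ≈ 1.199e+05 m/s = 119.9 km/s.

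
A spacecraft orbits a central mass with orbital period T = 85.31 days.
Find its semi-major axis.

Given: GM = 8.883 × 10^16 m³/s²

Convert to SI: T = 85.31 days = 7.37078e+06 s.
Invert Kepler's third law: a = (GM · T² / (4π²))^(1/3).
Substituting T = 7.37078e+06 s and GM = 8.883e+16 m³/s²:
a = (8.883e+16 · (7.37078e+06)² / (4π²))^(1/3) m
a ≈ 4.963e+09 m = 4.963 × 10^9 m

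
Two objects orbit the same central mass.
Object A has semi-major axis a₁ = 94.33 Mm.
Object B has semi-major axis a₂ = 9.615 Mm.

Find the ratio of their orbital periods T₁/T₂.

Convert to SI: a₁ = 94.33 Mm = 9.433e+07 m; a₂ = 9.615 Mm = 9.615e+06 m.
From Kepler's third law, (T₁/T₂)² = (a₁/a₂)³, so T₁/T₂ = (a₁/a₂)^(3/2).
a₁/a₂ = 9.433e+07 / 9.615e+06 = 9.81071.
T₁/T₂ = (9.81071)^(3/2) ≈ 30.73.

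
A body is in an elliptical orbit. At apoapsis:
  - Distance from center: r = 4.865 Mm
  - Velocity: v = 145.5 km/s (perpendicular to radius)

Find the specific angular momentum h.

Convert to SI: r = 4.865 Mm = 4.865e+06 m; v = 145.5 km/s = 145500 m/s.
With v perpendicular to r, h = r · v.
h = 4.865e+06 · 145500 m²/s ≈ 7.079e+11 m²/s.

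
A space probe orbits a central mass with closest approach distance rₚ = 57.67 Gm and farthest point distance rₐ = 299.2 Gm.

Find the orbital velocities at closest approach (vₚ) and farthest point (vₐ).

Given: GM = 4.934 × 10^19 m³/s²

Convert to SI: rₚ = 57.67 Gm = 5.767e+10 m; rₐ = 299.2 Gm = 2.992e+11 m.
Use the vis-viva equation v² = GM(2/r − 1/a) with a = (rₚ + rₐ)/2 = (5.767e+10 + 2.992e+11)/2 = 1.78435e+11 m.
vₚ = √(GM · (2/rₚ − 1/a)) = √(4.934e+19 · (2/5.767e+10 − 1/1.78435e+11)) m/s ≈ 3.788e+04 m/s = 37.88 km/s.
vₐ = √(GM · (2/rₐ − 1/a)) = √(4.934e+19 · (2/2.992e+11 − 1/1.78435e+11)) m/s ≈ 7301 m/s = 7.301 km/s.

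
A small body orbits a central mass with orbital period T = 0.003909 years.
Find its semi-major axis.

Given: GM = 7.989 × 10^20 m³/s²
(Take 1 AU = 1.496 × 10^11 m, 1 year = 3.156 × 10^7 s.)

Convert to SI: T = 0.003909 years = 123368 s.
Invert Kepler's third law: a = (GM · T² / (4π²))^(1/3).
Substituting T = 123368 s and GM = 7.989e+20 m³/s²:
a = (7.989e+20 · (123368)² / (4π²))^(1/3) m
a ≈ 6.753e+09 m = 0.04514 AU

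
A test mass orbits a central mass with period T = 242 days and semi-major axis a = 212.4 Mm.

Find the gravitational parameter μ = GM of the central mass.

Convert to SI: T = 242 days = 2.09088e+07 s; a = 212.4 Mm = 2.124e+08 m.
GM = 4π² · a³ / T².
GM = 4π² · (2.124e+08)³ / (2.09088e+07)² m³/s² ≈ 8.653e+11 m³/s² = 8.653 × 10^11 m³/s².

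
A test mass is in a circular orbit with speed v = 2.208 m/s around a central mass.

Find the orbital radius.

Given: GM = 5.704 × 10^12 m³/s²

For a circular orbit, v² = GM / r, so r = GM / v².
r = 5.704e+12 / (2.208)² m ≈ 1.17e+12 m = 1.17 Tm.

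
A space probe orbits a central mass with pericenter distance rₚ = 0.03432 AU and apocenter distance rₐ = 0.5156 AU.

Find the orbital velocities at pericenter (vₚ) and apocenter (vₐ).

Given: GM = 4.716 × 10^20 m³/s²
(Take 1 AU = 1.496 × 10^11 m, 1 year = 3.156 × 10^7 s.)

Convert to SI: rₚ = 0.03432 AU = 5.13427e+09 m; rₐ = 0.5156 AU = 7.71338e+10 m.
Use the vis-viva equation v² = GM(2/r − 1/a) with a = (rₚ + rₐ)/2 = (5.13427e+09 + 7.71338e+10)/2 = 4.1134e+10 m.
vₚ = √(GM · (2/rₚ − 1/a)) = √(4.716e+20 · (2/5.13427e+09 − 1/4.1134e+10)) m/s ≈ 4.15e+05 m/s = 87.55 AU/year.
vₐ = √(GM · (2/rₐ − 1/a)) = √(4.716e+20 · (2/7.71338e+10 − 1/4.1134e+10)) m/s ≈ 2.763e+04 m/s = 5.828 AU/year.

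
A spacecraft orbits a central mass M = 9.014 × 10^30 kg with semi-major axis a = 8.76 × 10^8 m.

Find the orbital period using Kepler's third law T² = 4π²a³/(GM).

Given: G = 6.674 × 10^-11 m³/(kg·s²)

GM = G · M = 6.674e-11 · 9.014e+30 = 6.01594e+20 m³/s².
Kepler's third law: T = 2π √(a³ / GM).
Substituting a = 8.76e+08 m and GM = 6.01594e+20 m³/s²:
T = 2π √((8.76e+08)³ / 6.01594e+20) s
T ≈ 6642 s = 1.845 hours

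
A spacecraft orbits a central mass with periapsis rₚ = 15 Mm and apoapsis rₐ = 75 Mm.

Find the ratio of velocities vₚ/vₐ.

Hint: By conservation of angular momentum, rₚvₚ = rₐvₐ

Convert to SI: rₚ = 15 Mm = 1.5e+07 m; rₐ = 75 Mm = 7.5e+07 m.
Conservation of angular momentum gives rₚvₚ = rₐvₐ, so vₚ/vₐ = rₐ/rₚ.
vₚ/vₐ = 7.5e+07 / 1.5e+07 ≈ 5.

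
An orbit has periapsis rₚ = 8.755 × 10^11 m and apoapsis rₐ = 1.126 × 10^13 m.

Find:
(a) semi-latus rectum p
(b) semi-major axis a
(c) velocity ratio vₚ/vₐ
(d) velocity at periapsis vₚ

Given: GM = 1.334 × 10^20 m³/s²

(a) From a = (rₚ + rₐ)/2 = 6.06775e+12 m and e = (rₐ − rₚ)/(rₐ + rₚ) = 0.855713, p = a(1 − e²) = 6.06775e+12 · (1 − (0.855713)²) ≈ 1.625e+12 m
(b) a = (rₚ + rₐ)/2 = (8.755e+11 + 1.126e+13)/2 ≈ 6.068e+12 m
(c) Conservation of angular momentum (rₚvₚ = rₐvₐ) gives vₚ/vₐ = rₐ/rₚ = 1.126e+13/8.755e+11 ≈ 12.86
(d) With a = (rₚ + rₐ)/2 = 6.06775e+12 m, vₚ = √(GM (2/rₚ − 1/a)) = √(1.334e+20 · (2/8.755e+11 − 1/6.06775e+12)) m/s ≈ 1.682e+04 m/s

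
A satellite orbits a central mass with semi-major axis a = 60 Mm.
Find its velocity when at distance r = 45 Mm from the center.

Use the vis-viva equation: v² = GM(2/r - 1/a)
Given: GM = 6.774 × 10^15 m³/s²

Convert to SI: a = 60 Mm = 6e+07 m; r = 45 Mm = 4.5e+07 m.
Vis-viva: v = √(GM · (2/r − 1/a)).
2/r − 1/a = 2/4.5e+07 − 1/6e+07 = 2.77778e-08 m⁻¹.
v = √(6.774e+15 · 2.77778e-08) m/s ≈ 1.372e+04 m/s = 13.72 km/s.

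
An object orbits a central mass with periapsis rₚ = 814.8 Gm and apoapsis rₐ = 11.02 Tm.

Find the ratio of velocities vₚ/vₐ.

Convert to SI: rₚ = 814.8 Gm = 8.148e+11 m; rₐ = 11.02 Tm = 1.102e+13 m.
Conservation of angular momentum gives rₚvₚ = rₐvₐ, so vₚ/vₐ = rₐ/rₚ.
vₚ/vₐ = 1.102e+13 / 8.148e+11 ≈ 13.52.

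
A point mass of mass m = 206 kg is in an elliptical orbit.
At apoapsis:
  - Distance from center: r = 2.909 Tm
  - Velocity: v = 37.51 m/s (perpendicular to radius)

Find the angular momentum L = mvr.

Convert to SI: r = 2.909 Tm = 2.909e+12 m.
Since v is perpendicular to r, L = m · v · r.
L = 206 · 37.51 · 2.909e+12 kg·m²/s ≈ 2.248e+16 kg·m²/s.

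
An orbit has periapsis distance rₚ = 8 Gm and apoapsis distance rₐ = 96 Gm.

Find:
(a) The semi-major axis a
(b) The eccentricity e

Convert to SI: rₚ = 8 Gm = 8e+09 m; rₐ = 96 Gm = 9.6e+10 m.
(a) a = (rₚ + rₐ) / 2 = (8e+09 + 9.6e+10) / 2 ≈ 5.2e+10 m = 52 Gm.
(b) e = (rₐ − rₚ) / (rₐ + rₚ) = (9.6e+10 − 8e+09) / (9.6e+10 + 8e+09) ≈ 0.8462.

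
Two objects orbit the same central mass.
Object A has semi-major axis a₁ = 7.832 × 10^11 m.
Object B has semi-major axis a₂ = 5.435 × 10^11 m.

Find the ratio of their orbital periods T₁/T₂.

From Kepler's third law, (T₁/T₂)² = (a₁/a₂)³, so T₁/T₂ = (a₁/a₂)^(3/2).
a₁/a₂ = 7.832e+11 / 5.435e+11 = 1.44103.
T₁/T₂ = (1.44103)^(3/2) ≈ 1.73.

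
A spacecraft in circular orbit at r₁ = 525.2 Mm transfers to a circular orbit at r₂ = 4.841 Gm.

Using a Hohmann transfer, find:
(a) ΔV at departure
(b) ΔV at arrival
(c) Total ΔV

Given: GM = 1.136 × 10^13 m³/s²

Convert to SI: r₁ = 525.2 Mm = 5.252e+08 m; r₂ = 4.841 Gm = 4.841e+09 m.
Transfer semi-major axis: a_t = (r₁ + r₂)/2 = (5.252e+08 + 4.841e+09)/2 = 2.6831e+09 m.
Circular speeds: v₁ = √(GM/r₁) = 147.071 m/s, v₂ = √(GM/r₂) = 48.442 m/s.
Transfer speeds (vis-viva v² = GM(2/r − 1/a_t)): v₁ᵗ = 197.549 m/s, v₂ᵗ = 21.4321 m/s.
(a) ΔV₁ = |v₁ᵗ − v₁| ≈ 50.48 m/s = 50.48 m/s.
(b) ΔV₂ = |v₂ − v₂ᵗ| ≈ 27.01 m/s = 27.01 m/s.
(c) ΔV_total = ΔV₁ + ΔV₂ ≈ 77.49 m/s = 77.49 m/s.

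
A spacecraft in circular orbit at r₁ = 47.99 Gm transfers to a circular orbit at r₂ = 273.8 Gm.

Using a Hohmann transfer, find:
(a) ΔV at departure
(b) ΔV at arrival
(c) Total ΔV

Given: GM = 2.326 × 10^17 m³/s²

Convert to SI: r₁ = 47.99 Gm = 4.799e+10 m; r₂ = 273.8 Gm = 2.738e+11 m.
Transfer semi-major axis: a_t = (r₁ + r₂)/2 = (4.799e+10 + 2.738e+11)/2 = 1.60895e+11 m.
Circular speeds: v₁ = √(GM/r₁) = 2201.55 m/s, v₂ = √(GM/r₂) = 921.697 m/s.
Transfer speeds (vis-viva v² = GM(2/r − 1/a_t)): v₁ᵗ = 2871.94 m/s, v₂ᵗ = 503.376 m/s.
(a) ΔV₁ = |v₁ᵗ − v₁| ≈ 670.4 m/s = 670.4 m/s.
(b) ΔV₂ = |v₂ − v₂ᵗ| ≈ 418.3 m/s = 418.3 m/s.
(c) ΔV_total = ΔV₁ + ΔV₂ ≈ 1089 m/s = 1.089 km/s.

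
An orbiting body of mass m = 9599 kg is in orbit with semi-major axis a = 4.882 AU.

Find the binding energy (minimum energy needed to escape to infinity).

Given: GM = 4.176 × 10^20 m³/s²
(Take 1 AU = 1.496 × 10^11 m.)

Convert to SI: a = 4.882 AU = 7.30347e+11 m.
Total orbital energy is E = −GMm/(2a); binding energy is E_bind = −E = GMm/(2a).
E_bind = 4.176e+20 · 9599 / (2 · 7.30347e+11) J ≈ 2.744e+12 J = 2.744 TJ.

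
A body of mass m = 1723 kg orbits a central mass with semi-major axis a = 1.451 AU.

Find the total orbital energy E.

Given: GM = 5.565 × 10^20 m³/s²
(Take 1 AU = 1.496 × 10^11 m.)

Convert to SI: a = 1.451 AU = 2.1707e+11 m.
E = −GMm / (2a).
E = −5.565e+20 · 1723 / (2 · 2.1707e+11) J ≈ -2.209e+12 J = -2.209 TJ.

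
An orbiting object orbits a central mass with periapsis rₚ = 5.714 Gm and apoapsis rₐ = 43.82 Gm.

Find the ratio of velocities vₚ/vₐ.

Convert to SI: rₚ = 5.714 Gm = 5.714e+09 m; rₐ = 43.82 Gm = 4.382e+10 m.
Conservation of angular momentum gives rₚvₚ = rₐvₐ, so vₚ/vₐ = rₐ/rₚ.
vₚ/vₐ = 4.382e+10 / 5.714e+09 ≈ 7.669.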